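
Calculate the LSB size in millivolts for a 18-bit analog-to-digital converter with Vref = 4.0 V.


The resolution (LSB) of an ADC is Vref / 2^n.
LSB = 4.0 / 2^18
LSB = 4.0 / 262144
LSB = 1.526e-05 V = 0.01525879 mV

0.01525879 mV


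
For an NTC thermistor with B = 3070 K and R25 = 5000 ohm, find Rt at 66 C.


NTC thermistor equation: Rt = R25 * exp(B * (1/T - 1/T25)).
T in Kelvin: 339.15 K, T25 = 298.15 K
1/T - 1/T25 = 1/339.15 - 1/298.15 = -0.00040547
B * (1/T - 1/T25) = 3070 * -0.00040547 = -1.2448
Rt = 5000 * exp(-1.2448) = 1440.0 ohm

1440.0 ohm


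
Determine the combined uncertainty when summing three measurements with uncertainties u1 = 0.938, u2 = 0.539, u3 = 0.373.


For a sum of independent quantities, uc = sqrt(u1^2 + u2^2 + u3^2).
uc = sqrt(0.938^2 + 0.539^2 + 0.373^2)
uc = sqrt(0.879844 + 0.290521 + 0.139129)
uc = 1.1443

1.1443


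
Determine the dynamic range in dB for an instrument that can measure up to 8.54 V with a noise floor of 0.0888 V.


Dynamic range = 20 * log10(Vmax / Vnoise).
DR = 20 * log10(8.54 / 0.0888)
DR = 20 * log10(96.17)
DR = 39.66 dB

39.66 dB


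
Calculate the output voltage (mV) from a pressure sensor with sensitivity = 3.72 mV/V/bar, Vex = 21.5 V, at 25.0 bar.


Output = sensitivity * Vex * P.
Vout = 3.72 * 21.5 * 25.0
Vout = 79.98 * 25.0
Vout = 1999.5 mV

1999.5 mV


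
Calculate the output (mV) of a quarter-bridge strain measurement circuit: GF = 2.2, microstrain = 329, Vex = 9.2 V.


Quarter bridge output: Vout = (GF * epsilon * Vex) / 4.
Vout = (2.2 * 329e-6 * 9.2) / 4
Vout = 0.00665896 / 4 V
Vout = 0.00166474 V = 1.6647 mV

1.6647 mV


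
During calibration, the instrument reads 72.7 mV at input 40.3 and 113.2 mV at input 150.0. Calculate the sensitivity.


Sensitivity = (y2 - y1) / (x2 - x1).
S = (113.2 - 72.7) / (150.0 - 40.3)
S = 40.5 / 109.7
S = 0.3692 mV/unit

0.3692 mV/unit


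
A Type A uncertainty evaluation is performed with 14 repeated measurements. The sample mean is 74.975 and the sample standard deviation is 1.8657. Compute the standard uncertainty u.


The standard uncertainty for Type A evaluation is u = s / sqrt(n).
u = 1.8657 / sqrt(14)
u = 1.8657 / 3.7417
u = 0.4986

0.4986


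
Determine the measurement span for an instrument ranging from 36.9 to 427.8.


Span = upper range - lower range.
Span = 427.8 - (36.9)
Span = 390.9

390.9


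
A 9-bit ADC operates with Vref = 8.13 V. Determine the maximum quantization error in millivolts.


The maximum quantization error is +/- LSB/2.
LSB = Vref / 2^n = 8.13 / 512 = 0.01587891 V
Max error = LSB / 2 = 0.01587891 / 2 = 0.00793945 V
Max error = 7.9395 mV

7.9395 mV


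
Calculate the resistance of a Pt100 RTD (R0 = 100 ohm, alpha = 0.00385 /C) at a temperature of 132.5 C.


The RTD equation: Rt = R0 * (1 + alpha * T).
Rt = 100 * (1 + 0.00385 * 132.5)
Rt = 100 * (1 + 0.510125)
Rt = 100 * 1.510125
Rt = 151.012 ohm

151.012 ohm


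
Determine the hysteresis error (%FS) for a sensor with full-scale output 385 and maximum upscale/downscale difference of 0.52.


Hysteresis = (max difference / full scale) * 100%.
H = (0.52 / 385) * 100
H = 0.135 %FS

0.135 %FS


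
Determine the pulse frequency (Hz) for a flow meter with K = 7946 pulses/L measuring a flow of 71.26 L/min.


Frequency = K * Q / 60 (converting L/min to L/s).
f = 7946 * 71.26 / 60
f = 566231.96 / 60
f = 9437.2 Hz

9437.2 Hz


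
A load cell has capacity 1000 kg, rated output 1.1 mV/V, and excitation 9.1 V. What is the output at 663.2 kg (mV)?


Vout = rated_output * Vex * (load / capacity).
Vout = 1.1 * 9.1 * (663.2 / 1000)
Vout = 1.1 * 9.1 * 0.6632
Vout = 6.639 mV

6.639 mV


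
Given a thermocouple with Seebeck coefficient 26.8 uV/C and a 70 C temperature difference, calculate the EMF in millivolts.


The thermocouple output V = sensitivity * dT.
V = 26.8 uV/C * 70 C
V = 1876.0 uV
V = 1.876 mV

1.876 mV


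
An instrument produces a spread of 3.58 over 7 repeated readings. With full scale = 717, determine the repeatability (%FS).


Repeatability = (spread / full scale) * 100%.
R = (3.58 / 717) * 100
R = 0.499 %FS

0.499 %FS


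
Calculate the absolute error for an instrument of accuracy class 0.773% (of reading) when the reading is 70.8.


Absolute error = (accuracy% / 100) * reading.
Error = (0.773 / 100) * 70.8
Error = 0.00773 * 70.8
Error = 0.5473

0.5473


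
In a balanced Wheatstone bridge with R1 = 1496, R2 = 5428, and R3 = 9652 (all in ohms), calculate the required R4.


At balance: R1*R4 = R2*R3, so R4 = R2*R3/R1.
R4 = 5428 * 9652 / 1496
R4 = 52391056 / 1496
R4 = 35020.76 ohm

35020.76 ohm


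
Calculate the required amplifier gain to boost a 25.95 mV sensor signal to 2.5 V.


Gain = Vout / Vin (converting to same units).
G = 2.5 V / 25.95 mV
G = 2500.0 mV / 25.95 mV
G = 96.34

96.34


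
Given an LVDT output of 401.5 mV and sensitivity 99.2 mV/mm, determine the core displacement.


Displacement = Vout / sensitivity.
d = 401.5 / 99.2
d = 4.047 mm

4.047 mm


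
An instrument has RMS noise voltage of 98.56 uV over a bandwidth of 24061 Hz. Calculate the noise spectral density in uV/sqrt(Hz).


Noise spectral density = Vrms / sqrt(BW).
NSD = 98.56 / sqrt(24061)
NSD = 98.56 / 155.1161
NSD = 0.6354 uV/sqrt(Hz)

0.6354 uV/sqrt(Hz)


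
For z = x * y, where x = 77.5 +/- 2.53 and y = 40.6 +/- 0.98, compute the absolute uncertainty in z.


For a product z = x*y, the relative uncertainty is:
uz/z = sqrt((ux/x)^2 + (uy/y)^2)
Relative uncertainties: ux/x = 2.53/77.5 = 0.032645
uy/y = 0.98/40.6 = 0.024138
z = 77.5 * 40.6 = 3146.5
uz = 3146.5 * sqrt(0.032645^2 + 0.024138^2) = 127.747

127.747


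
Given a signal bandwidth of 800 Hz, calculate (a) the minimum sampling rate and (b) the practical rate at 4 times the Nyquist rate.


By Nyquist theorem, fs_min = 2 * fmax.
fs_min = 2 * 800 = 1600 Hz
Practical rate = 4 * fs_min = 4 * 1600 = 6400 Hz

fs_min = 1600 Hz, fs_practical = 6400 Hz


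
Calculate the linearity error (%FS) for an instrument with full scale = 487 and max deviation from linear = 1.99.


Linearity error = (max deviation / full scale) * 100%.
Linearity = (1.99 / 487) * 100
Linearity = 0.409 %FS

0.409 %FS


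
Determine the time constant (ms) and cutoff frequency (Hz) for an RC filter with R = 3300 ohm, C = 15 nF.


Time constant: tau = R * C.
tau = 3300 * 1.50e-08 = 4.95e-05 s
tau = 0.0495 ms
Cutoff frequency: fc = 1 / (2*pi*R*C).
fc = 1 / (2*pi*4.95e-05) = 3215.25 Hz

tau = 0.0495 ms, fc = 3215.25 Hz


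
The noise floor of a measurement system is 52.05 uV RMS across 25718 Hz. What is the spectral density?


Noise spectral density = Vrms / sqrt(BW).
NSD = 52.05 / sqrt(25718)
NSD = 52.05 / 160.3683
NSD = 0.3246 uV/sqrt(Hz)

0.3246 uV/sqrt(Hz)


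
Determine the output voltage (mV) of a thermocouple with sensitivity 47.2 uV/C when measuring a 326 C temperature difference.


The thermocouple output V = sensitivity * dT.
V = 47.2 uV/C * 326 C
V = 15387.2 uV
V = 15.387 mV

15.387 mV


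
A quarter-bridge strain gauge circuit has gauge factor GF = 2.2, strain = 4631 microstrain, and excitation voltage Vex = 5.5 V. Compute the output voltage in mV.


Quarter bridge output: Vout = (GF * epsilon * Vex) / 4.
Vout = (2.2 * 4631e-6 * 5.5) / 4
Vout = 0.0560351 / 4 V
Vout = 0.01400877 V = 14.0088 mV

14.0088 mV


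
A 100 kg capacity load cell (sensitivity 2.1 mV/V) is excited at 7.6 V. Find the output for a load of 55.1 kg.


Vout = rated_output * Vex * (load / capacity).
Vout = 2.1 * 7.6 * (55.1 / 100)
Vout = 2.1 * 7.6 * 0.551
Vout = 8.794 mV

8.794 mV


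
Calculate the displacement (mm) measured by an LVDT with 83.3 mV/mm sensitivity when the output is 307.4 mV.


Displacement = Vout / sensitivity.
d = 307.4 / 83.3
d = 3.69 mm

3.69 mm


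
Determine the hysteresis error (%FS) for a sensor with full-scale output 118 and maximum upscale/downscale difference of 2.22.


Hysteresis = (max difference / full scale) * 100%.
H = (2.22 / 118) * 100
H = 1.881 %FS

1.881 %FS


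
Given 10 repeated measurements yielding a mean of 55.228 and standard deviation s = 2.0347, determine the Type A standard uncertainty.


The standard uncertainty for Type A evaluation is u = s / sqrt(n).
u = 2.0347 / sqrt(10)
u = 2.0347 / 3.1623
u = 0.6434

0.6434


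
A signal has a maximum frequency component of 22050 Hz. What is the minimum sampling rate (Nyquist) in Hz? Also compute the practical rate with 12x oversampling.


By Nyquist theorem, fs_min = 2 * fmax.
fs_min = 2 * 22050 = 44100 Hz
Practical rate = 12 * fs_min = 12 * 44100 = 529200 Hz

fs_min = 44100 Hz, fs_practical = 529200 Hz


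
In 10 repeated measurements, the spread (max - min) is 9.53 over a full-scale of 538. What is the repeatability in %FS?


Repeatability = (spread / full scale) * 100%.
R = (9.53 / 538) * 100
R = 1.771 %FS

1.771 %FS


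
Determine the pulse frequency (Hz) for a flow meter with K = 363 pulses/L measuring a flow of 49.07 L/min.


Frequency = K * Q / 60 (converting L/min to L/s).
f = 363 * 49.07 / 60
f = 17812.41 / 60
f = 296.87 Hz

296.87 Hz


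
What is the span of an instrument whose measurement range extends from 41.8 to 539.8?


Span = upper range - lower range.
Span = 539.8 - (41.8)
Span = 498.0

498.0


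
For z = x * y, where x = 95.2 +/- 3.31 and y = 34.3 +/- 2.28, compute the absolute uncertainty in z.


For a product z = x*y, the relative uncertainty is:
uz/z = sqrt((ux/x)^2 + (uy/y)^2)
Relative uncertainties: ux/x = 3.31/95.2 = 0.034769
uy/y = 2.28/34.3 = 0.066472
z = 95.2 * 34.3 = 3265.4
uz = 3265.4 * sqrt(0.034769^2 + 0.066472^2) = 244.955

244.955


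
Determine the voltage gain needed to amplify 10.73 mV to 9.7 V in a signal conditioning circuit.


Gain = Vout / Vin (converting to same units).
G = 9.7 V / 10.73 mV
G = 9700.0 mV / 10.73 mV
G = 904.01

904.01


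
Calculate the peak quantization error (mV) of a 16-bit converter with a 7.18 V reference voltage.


The maximum quantization error is +/- LSB/2.
LSB = Vref / 2^n = 7.18 / 65536 = 0.00010956 V
Max error = LSB / 2 = 0.00010956 / 2 = 5.478e-05 V
Max error = 0.0548 mV

0.0548 mV


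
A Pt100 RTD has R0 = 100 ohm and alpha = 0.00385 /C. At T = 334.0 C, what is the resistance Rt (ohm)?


The RTD equation: Rt = R0 * (1 + alpha * T).
Rt = 100 * (1 + 0.00385 * 334.0)
Rt = 100 * (1 + 1.2859)
Rt = 100 * 2.2859
Rt = 228.59 ohm

228.59 ohm


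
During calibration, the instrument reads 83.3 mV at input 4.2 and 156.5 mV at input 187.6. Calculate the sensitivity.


Sensitivity = (y2 - y1) / (x2 - x1).
S = (156.5 - 83.3) / (187.6 - 4.2)
S = 73.2 / 183.4
S = 0.3991 mV/unit

0.3991 mV/unit


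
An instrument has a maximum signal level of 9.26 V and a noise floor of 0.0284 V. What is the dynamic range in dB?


Dynamic range = 20 * log10(Vmax / Vnoise).
DR = 20 * log10(9.26 / 0.0284)
DR = 20 * log10(326.06)
DR = 50.27 dB

50.27 dB


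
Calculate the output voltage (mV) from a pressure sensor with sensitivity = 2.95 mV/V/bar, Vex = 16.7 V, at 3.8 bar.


Output = sensitivity * Vex * P.
Vout = 2.95 * 16.7 * 3.8
Vout = 49.265 * 3.8
Vout = 187.21 mV

187.21 mV


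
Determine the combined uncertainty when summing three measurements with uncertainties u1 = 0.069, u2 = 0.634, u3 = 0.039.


For a sum of independent quantities, uc = sqrt(u1^2 + u2^2 + u3^2).
uc = sqrt(0.069^2 + 0.634^2 + 0.039^2)
uc = sqrt(0.004761 + 0.401956 + 0.001521)
uc = 0.6389

0.6389


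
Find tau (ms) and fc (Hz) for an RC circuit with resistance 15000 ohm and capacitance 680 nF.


Time constant: tau = R * C.
tau = 15000 * 6.80e-07 = 0.0102 s
tau = 10.2 ms
Cutoff frequency: fc = 1 / (2*pi*R*C).
fc = 1 / (2*pi*0.0102) = 15.6 Hz

tau = 10.2 ms, fc = 15.6 Hz


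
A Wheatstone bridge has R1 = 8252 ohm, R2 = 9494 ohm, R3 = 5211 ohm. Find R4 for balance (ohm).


At balance: R1*R4 = R2*R3, so R4 = R2*R3/R1.
R4 = 9494 * 5211 / 8252
R4 = 49473234 / 8252
R4 = 5995.3 ohm

5995.3 ohm


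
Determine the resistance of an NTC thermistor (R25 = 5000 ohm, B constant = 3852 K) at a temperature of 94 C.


NTC thermistor equation: Rt = R25 * exp(B * (1/T - 1/T25)).
T in Kelvin: 367.15 K, T25 = 298.15 K
1/T - 1/T25 = 1/367.15 - 1/298.15 = -0.00063033
B * (1/T - 1/T25) = 3852 * -0.00063033 = -2.428
Rt = 5000 * exp(-2.428) = 441.0 ohm

441.0 ohm


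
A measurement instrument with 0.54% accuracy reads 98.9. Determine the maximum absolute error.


Absolute error = (accuracy% / 100) * reading.
Error = (0.54 / 100) * 98.9
Error = 0.0054 * 98.9
Error = 0.5341

0.5341


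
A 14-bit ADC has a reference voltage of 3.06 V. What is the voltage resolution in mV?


The resolution (LSB) of an ADC is Vref / 2^n.
LSB = 3.06 / 2^14
LSB = 3.06 / 16384
LSB = 0.00018677 V = 0.18676758 mV

0.18676758 mV


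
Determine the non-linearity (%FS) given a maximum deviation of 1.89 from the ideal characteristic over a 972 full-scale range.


Linearity error = (max deviation / full scale) * 100%.
Linearity = (1.89 / 972) * 100
Linearity = 0.194 %FS

0.194 %FS


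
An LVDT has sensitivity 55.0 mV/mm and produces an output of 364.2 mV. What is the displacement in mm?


Displacement = Vout / sensitivity.
d = 364.2 / 55.0
d = 6.622 mm

6.622 mm


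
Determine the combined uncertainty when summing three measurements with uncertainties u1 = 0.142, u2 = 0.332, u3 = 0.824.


For a sum of independent quantities, uc = sqrt(u1^2 + u2^2 + u3^2).
uc = sqrt(0.142^2 + 0.332^2 + 0.824^2)
uc = sqrt(0.020164 + 0.110224 + 0.678976)
uc = 0.8996

0.8996


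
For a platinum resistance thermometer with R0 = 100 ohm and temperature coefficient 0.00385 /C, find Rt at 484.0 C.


The RTD equation: Rt = R0 * (1 + alpha * T).
Rt = 100 * (1 + 0.00385 * 484.0)
Rt = 100 * (1 + 1.8634)
Rt = 100 * 2.8634
Rt = 286.34 ohm

286.34 ohm


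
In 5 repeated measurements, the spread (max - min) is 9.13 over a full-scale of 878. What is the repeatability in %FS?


Repeatability = (spread / full scale) * 100%.
R = (9.13 / 878) * 100
R = 1.04 %FS

1.04 %FS


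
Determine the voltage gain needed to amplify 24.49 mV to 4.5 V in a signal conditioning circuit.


Gain = Vout / Vin (converting to same units).
G = 4.5 V / 24.49 mV
G = 4500.0 mV / 24.49 mV
G = 183.75

183.75


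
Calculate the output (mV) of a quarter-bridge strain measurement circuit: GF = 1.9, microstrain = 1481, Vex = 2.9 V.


Quarter bridge output: Vout = (GF * epsilon * Vex) / 4.
Vout = (1.9 * 1481e-6 * 2.9) / 4
Vout = 0.00816031 / 4 V
Vout = 0.00204008 V = 2.0401 mV

2.0401 mV


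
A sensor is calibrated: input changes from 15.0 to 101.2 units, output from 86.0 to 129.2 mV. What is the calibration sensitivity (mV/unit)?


Sensitivity = (y2 - y1) / (x2 - x1).
S = (129.2 - 86.0) / (101.2 - 15.0)
S = 43.2 / 86.2
S = 0.5012 mV/unit

0.5012 mV/unit


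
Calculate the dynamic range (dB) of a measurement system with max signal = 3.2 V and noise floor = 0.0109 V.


Dynamic range = 20 * log10(Vmax / Vnoise).
DR = 20 * log10(3.2 / 0.0109)
DR = 20 * log10(293.58)
DR = 49.35 dB

49.35 dB


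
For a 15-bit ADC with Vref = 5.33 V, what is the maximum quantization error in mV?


The maximum quantization error is +/- LSB/2.
LSB = Vref / 2^n = 5.33 / 32768 = 0.00016266 V
Max error = LSB / 2 = 0.00016266 / 2 = 8.133e-05 V
Max error = 0.0813 mV

0.0813 mV


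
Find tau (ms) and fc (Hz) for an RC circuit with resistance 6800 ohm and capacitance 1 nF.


Time constant: tau = R * C.
tau = 6800 * 1.00e-09 = 6.8e-06 s
tau = 0.0068 ms
Cutoff frequency: fc = 1 / (2*pi*R*C).
fc = 1 / (2*pi*6.8e-06) = 23405.14 Hz

tau = 0.0068 ms, fc = 23405.14 Hz


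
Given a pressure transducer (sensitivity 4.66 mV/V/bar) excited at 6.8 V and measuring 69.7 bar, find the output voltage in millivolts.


Output = sensitivity * Vex * P.
Vout = 4.66 * 6.8 * 69.7
Vout = 31.688 * 69.7
Vout = 2208.65 mV

2208.65 mV


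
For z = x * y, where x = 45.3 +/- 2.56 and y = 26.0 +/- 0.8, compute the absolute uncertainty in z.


For a product z = x*y, the relative uncertainty is:
uz/z = sqrt((ux/x)^2 + (uy/y)^2)
Relative uncertainties: ux/x = 2.56/45.3 = 0.056512
uy/y = 0.8/26.0 = 0.030769
z = 45.3 * 26.0 = 1177.8
uz = 1177.8 * sqrt(0.056512^2 + 0.030769^2) = 75.786

75.786


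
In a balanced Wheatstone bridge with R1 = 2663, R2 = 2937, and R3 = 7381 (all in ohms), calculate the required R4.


At balance: R1*R4 = R2*R3, so R4 = R2*R3/R1.
R4 = 2937 * 7381 / 2663
R4 = 21677997 / 2663
R4 = 8140.44 ohm

8140.44 ohm


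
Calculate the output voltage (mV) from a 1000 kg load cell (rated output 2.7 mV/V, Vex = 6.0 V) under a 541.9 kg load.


Vout = rated_output * Vex * (load / capacity).
Vout = 2.7 * 6.0 * (541.9 / 1000)
Vout = 2.7 * 6.0 * 0.5419
Vout = 8.779 mV

8.779 mV


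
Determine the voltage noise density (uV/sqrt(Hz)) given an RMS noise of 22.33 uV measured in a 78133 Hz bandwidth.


Noise spectral density = Vrms / sqrt(BW).
NSD = 22.33 / sqrt(78133)
NSD = 22.33 / 279.5228
NSD = 0.0799 uV/sqrt(Hz)

0.0799 uV/sqrt(Hz)


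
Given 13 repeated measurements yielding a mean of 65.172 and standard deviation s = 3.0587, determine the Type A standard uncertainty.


The standard uncertainty for Type A evaluation is u = s / sqrt(n).
u = 3.0587 / sqrt(13)
u = 3.0587 / 3.6056
u = 0.8483

0.8483


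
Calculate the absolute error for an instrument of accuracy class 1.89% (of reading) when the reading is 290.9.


Absolute error = (accuracy% / 100) * reading.
Error = (1.89 / 100) * 290.9
Error = 0.0189 * 290.9
Error = 5.498

5.498


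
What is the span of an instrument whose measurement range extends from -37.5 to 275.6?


Span = upper range - lower range.
Span = 275.6 - (-37.5)
Span = 313.1

313.1


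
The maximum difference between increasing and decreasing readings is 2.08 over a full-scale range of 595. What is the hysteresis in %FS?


Hysteresis = (max difference / full scale) * 100%.
H = (2.08 / 595) * 100
H = 0.35 %FS

0.35 %FS


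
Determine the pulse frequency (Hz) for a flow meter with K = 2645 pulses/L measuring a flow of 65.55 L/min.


Frequency = K * Q / 60 (converting L/min to L/s).
f = 2645 * 65.55 / 60
f = 173379.75 / 60
f = 2889.66 Hz

2889.66 Hz


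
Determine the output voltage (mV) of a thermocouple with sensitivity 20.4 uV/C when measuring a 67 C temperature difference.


The thermocouple output V = sensitivity * dT.
V = 20.4 uV/C * 67 C
V = 1366.8 uV
V = 1.367 mV

1.367 mV


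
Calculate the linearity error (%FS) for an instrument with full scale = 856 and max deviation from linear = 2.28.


Linearity error = (max deviation / full scale) * 100%.
Linearity = (2.28 / 856) * 100
Linearity = 0.266 %FS

0.266 %FS


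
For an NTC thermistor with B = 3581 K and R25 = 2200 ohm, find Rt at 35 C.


NTC thermistor equation: Rt = R25 * exp(B * (1/T - 1/T25)).
T in Kelvin: 308.15 K, T25 = 298.15 K
1/T - 1/T25 = 1/308.15 - 1/298.15 = -0.00010884
B * (1/T - 1/T25) = 3581 * -0.00010884 = -0.3898
Rt = 2200 * exp(-0.3898) = 1489.9 ohm

1489.9 ohm


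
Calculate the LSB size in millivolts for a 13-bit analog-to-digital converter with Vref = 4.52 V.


The resolution (LSB) of an ADC is Vref / 2^n.
LSB = 4.52 / 2^13
LSB = 4.52 / 8192
LSB = 0.00055176 V = 0.55175781 mV

0.55175781 mV


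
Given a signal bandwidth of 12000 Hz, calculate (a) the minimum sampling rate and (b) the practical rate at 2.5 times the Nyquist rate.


By Nyquist theorem, fs_min = 2 * fmax.
fs_min = 2 * 12000 = 24000 Hz
Practical rate = 2.5 * fs_min = 2.5 * 24000 = 60000 Hz

fs_min = 24000 Hz, fs_practical = 60000 Hz


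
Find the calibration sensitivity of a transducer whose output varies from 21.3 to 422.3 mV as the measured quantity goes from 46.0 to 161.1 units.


Sensitivity = (y2 - y1) / (x2 - x1).
S = (422.3 - 21.3) / (161.1 - 46.0)
S = 401.0 / 115.1
S = 3.4839 mV/unit

3.4839 mV/unit


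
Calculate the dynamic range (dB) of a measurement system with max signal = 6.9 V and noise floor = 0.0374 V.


Dynamic range = 20 * log10(Vmax / Vnoise).
DR = 20 * log10(6.9 / 0.0374)
DR = 20 * log10(184.49)
DR = 45.32 dB

45.32 dB


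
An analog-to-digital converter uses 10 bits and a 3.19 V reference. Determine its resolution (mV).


The resolution (LSB) of an ADC is Vref / 2^n.
LSB = 3.19 / 2^10
LSB = 3.19 / 1024
LSB = 0.00311523 V = 3.11523438 mV

3.11523438 mV


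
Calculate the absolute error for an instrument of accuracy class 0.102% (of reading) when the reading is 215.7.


Absolute error = (accuracy% / 100) * reading.
Error = (0.102 / 100) * 215.7
Error = 0.00102 * 215.7
Error = 0.22

0.22


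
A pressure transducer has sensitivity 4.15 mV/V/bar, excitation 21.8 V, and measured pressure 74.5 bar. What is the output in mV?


Output = sensitivity * Vex * P.
Vout = 4.15 * 21.8 * 74.5
Vout = 90.47 * 74.5
Vout = 6740.02 mV

6740.02 mV


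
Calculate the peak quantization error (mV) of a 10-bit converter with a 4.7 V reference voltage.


The maximum quantization error is +/- LSB/2.
LSB = Vref / 2^n = 4.7 / 1024 = 0.00458984 V
Max error = LSB / 2 = 0.00458984 / 2 = 0.00229492 V
Max error = 2.2949 mV

2.2949 mV


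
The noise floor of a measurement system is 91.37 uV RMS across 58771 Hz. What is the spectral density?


Noise spectral density = Vrms / sqrt(BW).
NSD = 91.37 / sqrt(58771)
NSD = 91.37 / 242.4273
NSD = 0.3769 uV/sqrt(Hz)

0.3769 uV/sqrt(Hz)


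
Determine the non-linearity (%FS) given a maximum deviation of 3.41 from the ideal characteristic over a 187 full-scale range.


Linearity error = (max deviation / full scale) * 100%.
Linearity = (3.41 / 187) * 100
Linearity = 1.824 %FS

1.824 %FS


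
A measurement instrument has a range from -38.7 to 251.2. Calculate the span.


Span = upper range - lower range.
Span = 251.2 - (-38.7)
Span = 289.9

289.9


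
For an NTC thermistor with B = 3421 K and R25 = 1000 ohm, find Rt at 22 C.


NTC thermistor equation: Rt = R25 * exp(B * (1/T - 1/T25)).
T in Kelvin: 295.15 K, T25 = 298.15 K
1/T - 1/T25 = 1/295.15 - 1/298.15 = 3.409e-05
B * (1/T - 1/T25) = 3421 * 3.409e-05 = 0.1166
Rt = 1000 * exp(0.1166) = 1123.7 ohm

1123.7 ohm


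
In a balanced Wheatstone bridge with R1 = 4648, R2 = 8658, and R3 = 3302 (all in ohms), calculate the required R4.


At balance: R1*R4 = R2*R3, so R4 = R2*R3/R1.
R4 = 8658 * 3302 / 4648
R4 = 28588716 / 4648
R4 = 6150.76 ohm

6150.76 ohm


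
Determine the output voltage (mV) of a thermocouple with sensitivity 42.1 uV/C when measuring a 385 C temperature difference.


The thermocouple output V = sensitivity * dT.
V = 42.1 uV/C * 385 C
V = 16208.5 uV
V = 16.209 mV

16.209 mV


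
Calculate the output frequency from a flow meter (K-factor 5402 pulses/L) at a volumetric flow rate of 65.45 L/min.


Frequency = K * Q / 60 (converting L/min to L/s).
f = 5402 * 65.45 / 60
f = 353560.9 / 60
f = 5892.68 Hz

5892.68 Hz


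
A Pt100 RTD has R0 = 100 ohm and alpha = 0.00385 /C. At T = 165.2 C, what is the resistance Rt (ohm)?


The RTD equation: Rt = R0 * (1 + alpha * T).
Rt = 100 * (1 + 0.00385 * 165.2)
Rt = 100 * (1 + 0.63602)
Rt = 100 * 1.63602
Rt = 163.602 ohm

163.602 ohm


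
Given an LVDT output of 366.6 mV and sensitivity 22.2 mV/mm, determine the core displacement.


Displacement = Vout / sensitivity.
d = 366.6 / 22.2
d = 16.514 mm

16.514 mm


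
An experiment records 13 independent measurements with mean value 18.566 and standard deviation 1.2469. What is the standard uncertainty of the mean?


The standard uncertainty for Type A evaluation is u = s / sqrt(n).
u = 1.2469 / sqrt(13)
u = 1.2469 / 3.6056
u = 0.3458

0.3458


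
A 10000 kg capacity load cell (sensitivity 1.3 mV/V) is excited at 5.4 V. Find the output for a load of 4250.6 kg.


Vout = rated_output * Vex * (load / capacity).
Vout = 1.3 * 5.4 * (4250.6 / 10000)
Vout = 1.3 * 5.4 * 0.42506
Vout = 2.984 mV

2.984 mV


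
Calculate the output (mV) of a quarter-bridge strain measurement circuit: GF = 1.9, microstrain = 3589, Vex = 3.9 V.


Quarter bridge output: Vout = (GF * epsilon * Vex) / 4.
Vout = (1.9 * 3589e-6 * 3.9) / 4
Vout = 0.02659449 / 4 V
Vout = 0.00664862 V = 6.6486 mV

6.6486 mV


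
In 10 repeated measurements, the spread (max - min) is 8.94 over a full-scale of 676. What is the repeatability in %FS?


Repeatability = (spread / full scale) * 100%.
R = (8.94 / 676) * 100
R = 1.322 %FS

1.322 %FS


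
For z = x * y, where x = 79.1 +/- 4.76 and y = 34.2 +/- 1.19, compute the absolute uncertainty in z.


For a product z = x*y, the relative uncertainty is:
uz/z = sqrt((ux/x)^2 + (uy/y)^2)
Relative uncertainties: ux/x = 4.76/79.1 = 0.060177
uy/y = 1.19/34.2 = 0.034795
z = 79.1 * 34.2 = 2705.2
uz = 2705.2 * sqrt(0.060177^2 + 0.034795^2) = 188.047

188.047


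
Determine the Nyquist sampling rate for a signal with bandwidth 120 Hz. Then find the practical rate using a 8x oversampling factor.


By Nyquist theorem, fs_min = 2 * fmax.
fs_min = 2 * 120 = 240 Hz
Practical rate = 8 * fs_min = 8 * 240 = 1920 Hz

fs_min = 240 Hz, fs_practical = 1920 Hz


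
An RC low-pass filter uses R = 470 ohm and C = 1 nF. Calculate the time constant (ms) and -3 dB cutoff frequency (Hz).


Time constant: tau = R * C.
tau = 470 * 1.00e-09 = 4.7e-07 s
tau = 0.0005 ms
Cutoff frequency: fc = 1 / (2*pi*R*C).
fc = 1 / (2*pi*4.7e-07) = 338627.54 Hz

tau = 0.0005 ms, fc = 338627.54 Hz


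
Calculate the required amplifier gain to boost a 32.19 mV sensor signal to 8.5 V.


Gain = Vout / Vin (converting to same units).
G = 8.5 V / 32.19 mV
G = 8500.0 mV / 32.19 mV
G = 264.06

264.06


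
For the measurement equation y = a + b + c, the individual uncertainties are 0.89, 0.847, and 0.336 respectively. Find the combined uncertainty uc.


For a sum of independent quantities, uc = sqrt(u1^2 + u2^2 + u3^2).
uc = sqrt(0.89^2 + 0.847^2 + 0.336^2)
uc = sqrt(0.7921 + 0.717409 + 0.112896)
uc = 1.2737

1.2737


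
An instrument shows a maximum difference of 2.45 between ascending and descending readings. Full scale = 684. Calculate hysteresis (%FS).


Hysteresis = (max difference / full scale) * 100%.
H = (2.45 / 684) * 100
H = 0.358 %FS

0.358 %FS


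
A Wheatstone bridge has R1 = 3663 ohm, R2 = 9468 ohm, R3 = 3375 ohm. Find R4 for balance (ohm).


At balance: R1*R4 = R2*R3, so R4 = R2*R3/R1.
R4 = 9468 * 3375 / 3663
R4 = 31954500 / 3663
R4 = 8723.59 ohm

8723.59 ohm


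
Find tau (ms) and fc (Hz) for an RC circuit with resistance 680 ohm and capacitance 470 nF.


Time constant: tau = R * C.
tau = 680 * 4.70e-07 = 0.0003196 s
tau = 0.3196 ms
Cutoff frequency: fc = 1 / (2*pi*R*C).
fc = 1 / (2*pi*0.0003196) = 497.98 Hz

tau = 0.3196 ms, fc = 497.98 Hz


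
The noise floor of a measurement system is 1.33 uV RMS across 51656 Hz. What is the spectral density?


Noise spectral density = Vrms / sqrt(BW).
NSD = 1.33 / sqrt(51656)
NSD = 1.33 / 227.2796
NSD = 0.0059 uV/sqrt(Hz)

0.0059 uV/sqrt(Hz)


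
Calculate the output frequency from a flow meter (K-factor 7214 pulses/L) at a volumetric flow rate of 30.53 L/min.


Frequency = K * Q / 60 (converting L/min to L/s).
f = 7214 * 30.53 / 60
f = 220243.42 / 60
f = 3670.72 Hz

3670.72 Hz


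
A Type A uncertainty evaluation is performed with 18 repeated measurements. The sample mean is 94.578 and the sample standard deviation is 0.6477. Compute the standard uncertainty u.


The standard uncertainty for Type A evaluation is u = s / sqrt(n).
u = 0.6477 / sqrt(18)
u = 0.6477 / 4.2426
u = 0.1527

0.1527


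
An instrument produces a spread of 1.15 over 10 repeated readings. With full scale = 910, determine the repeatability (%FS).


Repeatability = (spread / full scale) * 100%.
R = (1.15 / 910) * 100
R = 0.126 %FS

0.126 %FS


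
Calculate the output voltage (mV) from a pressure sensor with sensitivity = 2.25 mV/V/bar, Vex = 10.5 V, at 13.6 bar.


Output = sensitivity * Vex * P.
Vout = 2.25 * 10.5 * 13.6
Vout = 23.625 * 13.6
Vout = 321.3 mV

321.3 mV


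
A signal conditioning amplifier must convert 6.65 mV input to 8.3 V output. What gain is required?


Gain = Vout / Vin (converting to same units).
G = 8.3 V / 6.65 mV
G = 8300.0 mV / 6.65 mV
G = 1248.12

1248.12


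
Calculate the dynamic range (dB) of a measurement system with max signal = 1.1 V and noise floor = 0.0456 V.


Dynamic range = 20 * log10(Vmax / Vnoise).
DR = 20 * log10(1.1 / 0.0456)
DR = 20 * log10(24.12)
DR = 27.65 dB

27.65 dB


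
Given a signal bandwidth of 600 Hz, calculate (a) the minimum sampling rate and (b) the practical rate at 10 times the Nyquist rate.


By Nyquist theorem, fs_min = 2 * fmax.
fs_min = 2 * 600 = 1200 Hz
Practical rate = 10 * fs_min = 10 * 1200 = 12000 Hz

fs_min = 1200 Hz, fs_practical = 12000 Hz


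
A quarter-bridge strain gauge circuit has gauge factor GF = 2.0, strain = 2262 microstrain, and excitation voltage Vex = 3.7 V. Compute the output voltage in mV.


Quarter bridge output: Vout = (GF * epsilon * Vex) / 4.
Vout = (2.0 * 2262e-6 * 3.7) / 4
Vout = 0.0167388 / 4 V
Vout = 0.0041847 V = 4.1847 mV

4.1847 mV


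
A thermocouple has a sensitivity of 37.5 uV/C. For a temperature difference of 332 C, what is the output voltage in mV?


The thermocouple output V = sensitivity * dT.
V = 37.5 uV/C * 332 C
V = 12450.0 uV
V = 12.45 mV

12.45 mV


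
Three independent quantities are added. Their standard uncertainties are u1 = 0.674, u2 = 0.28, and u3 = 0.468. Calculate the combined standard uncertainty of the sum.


For a sum of independent quantities, uc = sqrt(u1^2 + u2^2 + u3^2).
uc = sqrt(0.674^2 + 0.28^2 + 0.468^2)
uc = sqrt(0.454276 + 0.0784 + 0.219024)
uc = 0.867

0.867


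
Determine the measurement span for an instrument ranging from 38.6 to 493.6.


Span = upper range - lower range.
Span = 493.6 - (38.6)
Span = 455.0

455.0


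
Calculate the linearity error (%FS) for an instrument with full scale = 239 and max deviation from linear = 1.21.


Linearity error = (max deviation / full scale) * 100%.
Linearity = (1.21 / 239) * 100
Linearity = 0.506 %FS

0.506 %FS


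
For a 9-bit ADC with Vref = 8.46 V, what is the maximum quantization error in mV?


The maximum quantization error is +/- LSB/2.
LSB = Vref / 2^n = 8.46 / 512 = 0.01652344 V
Max error = LSB / 2 = 0.01652344 / 2 = 0.00826172 V
Max error = 8.2617 mV

8.2617 mV


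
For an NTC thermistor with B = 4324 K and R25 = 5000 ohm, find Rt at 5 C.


NTC thermistor equation: Rt = R25 * exp(B * (1/T - 1/T25)).
T in Kelvin: 278.15 K, T25 = 298.15 K
1/T - 1/T25 = 1/278.15 - 1/298.15 = 0.00024117
B * (1/T - 1/T25) = 4324 * 0.00024117 = 1.0428
Rt = 5000 * exp(1.0428) = 14185.8 ohm

14185.8 ohm


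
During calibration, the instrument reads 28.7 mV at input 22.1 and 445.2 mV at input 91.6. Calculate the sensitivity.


Sensitivity = (y2 - y1) / (x2 - x1).
S = (445.2 - 28.7) / (91.6 - 22.1)
S = 416.5 / 69.5
S = 5.9928 mV/unit

5.9928 mV/unit


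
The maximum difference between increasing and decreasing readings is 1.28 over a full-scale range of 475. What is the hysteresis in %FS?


Hysteresis = (max difference / full scale) * 100%.
H = (1.28 / 475) * 100
H = 0.269 %FS

0.269 %FS


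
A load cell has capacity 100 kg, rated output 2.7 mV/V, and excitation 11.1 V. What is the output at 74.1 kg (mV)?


Vout = rated_output * Vex * (load / capacity).
Vout = 2.7 * 11.1 * (74.1 / 100)
Vout = 2.7 * 11.1 * 0.741
Vout = 22.208 mV

22.208 mV


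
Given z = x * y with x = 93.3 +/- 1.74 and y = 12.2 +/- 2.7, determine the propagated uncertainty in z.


For a product z = x*y, the relative uncertainty is:
uz/z = sqrt((ux/x)^2 + (uy/y)^2)
Relative uncertainties: ux/x = 1.74/93.3 = 0.01865
uy/y = 2.7/12.2 = 0.221311
z = 93.3 * 12.2 = 1138.3
uz = 1138.3 * sqrt(0.01865^2 + 0.221311^2) = 252.803

252.803


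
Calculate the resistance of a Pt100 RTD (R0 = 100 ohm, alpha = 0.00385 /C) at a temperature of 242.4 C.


The RTD equation: Rt = R0 * (1 + alpha * T).
Rt = 100 * (1 + 0.00385 * 242.4)
Rt = 100 * (1 + 0.93324)
Rt = 100 * 1.93324
Rt = 193.324 ohm

193.324 ohm


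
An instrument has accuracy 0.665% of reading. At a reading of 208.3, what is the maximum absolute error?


Absolute error = (accuracy% / 100) * reading.
Error = (0.665 / 100) * 208.3
Error = 0.00665 * 208.3
Error = 1.3852

1.3852


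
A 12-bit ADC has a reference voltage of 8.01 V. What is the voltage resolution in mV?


The resolution (LSB) of an ADC is Vref / 2^n.
LSB = 8.01 / 2^12
LSB = 8.01 / 4096
LSB = 0.00195557 V = 1.95556641 mV

1.95556641 mV


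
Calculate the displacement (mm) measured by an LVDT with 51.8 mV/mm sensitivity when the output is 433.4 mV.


Displacement = Vout / sensitivity.
d = 433.4 / 51.8
d = 8.367 mm

8.367 mm


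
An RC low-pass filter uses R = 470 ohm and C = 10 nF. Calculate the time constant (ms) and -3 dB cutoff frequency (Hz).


Time constant: tau = R * C.
tau = 470 * 1.00e-08 = 4.7e-06 s
tau = 0.0047 ms
Cutoff frequency: fc = 1 / (2*pi*R*C).
fc = 1 / (2*pi*4.7e-06) = 33862.75 Hz

tau = 0.0047 ms, fc = 33862.75 Hz


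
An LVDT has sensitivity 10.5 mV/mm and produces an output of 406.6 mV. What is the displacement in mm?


Displacement = Vout / sensitivity.
d = 406.6 / 10.5
d = 38.724 mm

38.724 mm


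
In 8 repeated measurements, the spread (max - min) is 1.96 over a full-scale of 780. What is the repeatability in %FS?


Repeatability = (spread / full scale) * 100%.
R = (1.96 / 780) * 100
R = 0.251 %FS

0.251 %FS


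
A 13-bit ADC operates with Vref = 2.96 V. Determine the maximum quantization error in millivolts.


The maximum quantization error is +/- LSB/2.
LSB = Vref / 2^n = 2.96 / 8192 = 0.00036133 V
Max error = LSB / 2 = 0.00036133 / 2 = 0.00018066 V
Max error = 0.1807 mV

0.1807 mV


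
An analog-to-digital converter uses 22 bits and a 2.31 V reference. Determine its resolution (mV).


The resolution (LSB) of an ADC is Vref / 2^n.
LSB = 2.31 / 2^22
LSB = 2.31 / 4194304
LSB = 5.5e-07 V = 0.00055075 mV

0.00055075 mV


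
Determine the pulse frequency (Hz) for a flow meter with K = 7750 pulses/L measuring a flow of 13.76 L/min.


Frequency = K * Q / 60 (converting L/min to L/s).
f = 7750 * 13.76 / 60
f = 106640.0 / 60
f = 1777.33 Hz

1777.33 Hz


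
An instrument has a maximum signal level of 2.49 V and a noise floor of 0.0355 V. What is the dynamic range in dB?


Dynamic range = 20 * log10(Vmax / Vnoise).
DR = 20 * log10(2.49 / 0.0355)
DR = 20 * log10(70.14)
DR = 36.92 dB

36.92 dB


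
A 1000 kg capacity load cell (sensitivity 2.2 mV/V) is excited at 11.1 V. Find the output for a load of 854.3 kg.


Vout = rated_output * Vex * (load / capacity).
Vout = 2.2 * 11.1 * (854.3 / 1000)
Vout = 2.2 * 11.1 * 0.8543
Vout = 20.862 mV

20.862 mV


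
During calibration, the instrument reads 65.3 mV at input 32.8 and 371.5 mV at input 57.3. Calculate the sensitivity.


Sensitivity = (y2 - y1) / (x2 - x1).
S = (371.5 - 65.3) / (57.3 - 32.8)
S = 306.2 / 24.5
S = 12.498 mV/unit

12.498 mV/unit


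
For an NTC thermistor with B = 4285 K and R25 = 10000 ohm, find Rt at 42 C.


NTC thermistor equation: Rt = R25 * exp(B * (1/T - 1/T25)).
T in Kelvin: 315.15 K, T25 = 298.15 K
1/T - 1/T25 = 1/315.15 - 1/298.15 = -0.00018092
B * (1/T - 1/T25) = 4285 * -0.00018092 = -0.7753
Rt = 10000 * exp(-0.7753) = 4605.8 ohm

4605.8 ohm


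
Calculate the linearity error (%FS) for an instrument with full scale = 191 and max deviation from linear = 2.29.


Linearity error = (max deviation / full scale) * 100%.
Linearity = (2.29 / 191) * 100
Linearity = 1.199 %FS

1.199 %FS


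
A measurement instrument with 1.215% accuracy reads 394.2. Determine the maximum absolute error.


Absolute error = (accuracy% / 100) * reading.
Error = (1.215 / 100) * 394.2
Error = 0.01215 * 394.2
Error = 4.7895

4.7895


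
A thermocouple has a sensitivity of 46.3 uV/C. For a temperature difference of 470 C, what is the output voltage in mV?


The thermocouple output V = sensitivity * dT.
V = 46.3 uV/C * 470 C
V = 21761.0 uV
V = 21.761 mV

21.761 mV


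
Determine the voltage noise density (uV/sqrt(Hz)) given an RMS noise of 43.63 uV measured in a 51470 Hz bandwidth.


Noise spectral density = Vrms / sqrt(BW).
NSD = 43.63 / sqrt(51470)
NSD = 43.63 / 226.87
NSD = 0.1923 uV/sqrt(Hz)

0.1923 uV/sqrt(Hz)


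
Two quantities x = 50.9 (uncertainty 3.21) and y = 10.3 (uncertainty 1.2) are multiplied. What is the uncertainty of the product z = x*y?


For a product z = x*y, the relative uncertainty is:
uz/z = sqrt((ux/x)^2 + (uy/y)^2)
Relative uncertainties: ux/x = 3.21/50.9 = 0.063065
uy/y = 1.2/10.3 = 0.116505
z = 50.9 * 10.3 = 524.3
uz = 524.3 * sqrt(0.063065^2 + 0.116505^2) = 69.455

69.455


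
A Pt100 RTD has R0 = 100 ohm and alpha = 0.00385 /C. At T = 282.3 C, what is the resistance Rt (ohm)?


The RTD equation: Rt = R0 * (1 + alpha * T).
Rt = 100 * (1 + 0.00385 * 282.3)
Rt = 100 * (1 + 1.086855)
Rt = 100 * 2.086855
Rt = 208.685 ohm

208.685 ohm


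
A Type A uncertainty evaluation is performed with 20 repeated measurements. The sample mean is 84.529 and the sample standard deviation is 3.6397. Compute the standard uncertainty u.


The standard uncertainty for Type A evaluation is u = s / sqrt(n).
u = 3.6397 / sqrt(20)
u = 3.6397 / 4.4721
u = 0.8139

0.8139


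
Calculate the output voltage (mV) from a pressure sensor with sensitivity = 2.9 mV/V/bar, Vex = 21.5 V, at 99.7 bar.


Output = sensitivity * Vex * P.
Vout = 2.9 * 21.5 * 99.7
Vout = 62.35 * 99.7
Vout = 6216.3 mV

6216.3 mV


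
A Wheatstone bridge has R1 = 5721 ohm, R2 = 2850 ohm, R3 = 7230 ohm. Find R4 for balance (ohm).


At balance: R1*R4 = R2*R3, so R4 = R2*R3/R1.
R4 = 2850 * 7230 / 5721
R4 = 20605500 / 5721
R4 = 3601.73 ohm

3601.73 ohm


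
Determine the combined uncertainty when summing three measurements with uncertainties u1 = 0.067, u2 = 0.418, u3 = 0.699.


For a sum of independent quantities, uc = sqrt(u1^2 + u2^2 + u3^2).
uc = sqrt(0.067^2 + 0.418^2 + 0.699^2)
uc = sqrt(0.004489 + 0.174724 + 0.488601)
uc = 0.8172

0.8172


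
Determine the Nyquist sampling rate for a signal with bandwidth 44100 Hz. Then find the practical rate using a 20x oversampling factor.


By Nyquist theorem, fs_min = 2 * fmax.
fs_min = 2 * 44100 = 88200 Hz
Practical rate = 20 * fs_min = 20 * 88200 = 1764000 Hz

fs_min = 88200 Hz, fs_practical = 1764000 Hz


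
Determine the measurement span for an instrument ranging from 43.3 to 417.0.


Span = upper range - lower range.
Span = 417.0 - (43.3)
Span = 373.7

373.7


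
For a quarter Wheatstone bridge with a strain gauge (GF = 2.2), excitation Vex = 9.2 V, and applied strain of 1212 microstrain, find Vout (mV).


Quarter bridge output: Vout = (GF * epsilon * Vex) / 4.
Vout = (2.2 * 1212e-6 * 9.2) / 4
Vout = 0.02453088 / 4 V
Vout = 0.00613272 V = 6.1327 mV

6.1327 mV


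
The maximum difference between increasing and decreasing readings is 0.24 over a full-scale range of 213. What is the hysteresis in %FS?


Hysteresis = (max difference / full scale) * 100%.
H = (0.24 / 213) * 100
H = 0.113 %FS

0.113 %FS


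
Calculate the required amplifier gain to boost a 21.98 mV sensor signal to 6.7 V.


Gain = Vout / Vin (converting to same units).
G = 6.7 V / 21.98 mV
G = 6700.0 mV / 21.98 mV
G = 304.82

304.82


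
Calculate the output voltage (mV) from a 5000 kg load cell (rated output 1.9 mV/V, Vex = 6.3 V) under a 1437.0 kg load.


Vout = rated_output * Vex * (load / capacity).
Vout = 1.9 * 6.3 * (1437.0 / 5000)
Vout = 1.9 * 6.3 * 0.2874
Vout = 3.44 mV

3.44 mV


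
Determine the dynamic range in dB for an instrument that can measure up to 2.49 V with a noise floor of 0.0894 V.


Dynamic range = 20 * log10(Vmax / Vnoise).
DR = 20 * log10(2.49 / 0.0894)
DR = 20 * log10(27.85)
DR = 28.9 dB

28.9 dB
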